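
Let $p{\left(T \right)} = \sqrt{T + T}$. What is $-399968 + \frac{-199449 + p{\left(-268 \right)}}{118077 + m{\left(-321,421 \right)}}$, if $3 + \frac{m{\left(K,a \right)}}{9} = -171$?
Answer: $- \frac{15533623699}{38837} + \frac{2 i \sqrt{134}}{116511} \approx -3.9997 \cdot 10^{5} + 0.00019871 i$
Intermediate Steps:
$m{\left(K,a \right)} = -1566$ ($m{\left(K,a \right)} = -27 + 9 \left(-171\right) = -27 - 1539 = -1566$)
$p{\left(T \right)} = \sqrt{2} \sqrt{T}$ ($p{\left(T \right)} = \sqrt{2 T} = \sqrt{2} \sqrt{T}$)
$-399968 + \frac{-199449 + p{\left(-268 \right)}}{118077 + m{\left(-321,421 \right)}} = -399968 + \frac{-199449 + \sqrt{2} \sqrt{-268}}{118077 - 1566} = -399968 + \frac{-199449 + \sqrt{2} \cdot 2 i \sqrt{67}}{116511} = -399968 + \left(-199449 + 2 i \sqrt{134}\right) \frac{1}{116511} = -399968 - \left(\frac{66483}{38837} - \frac{2 i \sqrt{134}}{116511}\right) = - \frac{15533623699}{38837} + \frac{2 i \sqrt{134}}{116511}$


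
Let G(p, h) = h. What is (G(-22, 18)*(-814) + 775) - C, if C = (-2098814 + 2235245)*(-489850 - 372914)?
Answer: 117707741407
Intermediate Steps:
C = -117707755284 (C = 136431*(-862764) = -117707755284)
(G(-22, 18)*(-814) + 775) - C = (18*(-814) + 775) - 1*(-117707755284) = (-14652 + 775) + 117707755284 = -13877 + 117707755284 = 117707741407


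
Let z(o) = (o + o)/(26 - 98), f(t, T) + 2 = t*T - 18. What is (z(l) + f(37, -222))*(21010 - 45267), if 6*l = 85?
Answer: 43144203653/216 ≈ 1.9974e+8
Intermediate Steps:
l = 85/6 (l = (⅙)*85 = 85/6 ≈ 14.167)
f(t, T) = -20 + T*t (f(t, T) = -2 + (t*T - 18) = -2 + (T*t - 18) = -2 + (-18 + T*t) = -20 + T*t)
z(o) = -o/36 (z(o) = (2*o)/(-72) = (2*o)*(-1/72) = -o/36)
(z(l) + f(37, -222))*(21010 - 45267) = (-1/36*85/6 + (-20 - 222*37))*(21010 - 45267) = (-85/216 + (-20 - 8214))*(-24257) = (-85/216 - 8234)*(-24257) = -1778629/216*(-24257) = 43144203653/216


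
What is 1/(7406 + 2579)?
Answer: 1/9985 ≈ 0.00010015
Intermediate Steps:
1/(7406 + 2579) = 1/9985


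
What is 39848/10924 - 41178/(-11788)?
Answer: 114944587/16096514 ≈ 7.1410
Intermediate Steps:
39848/10924 - 41178/(-11788) = 39848*(1/10924) - 41178*(-1/11788) = 9962/2731 + 20589/5894 = 114944587/16096514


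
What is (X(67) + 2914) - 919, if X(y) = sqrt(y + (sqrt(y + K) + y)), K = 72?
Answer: 1995 + sqrt(134 + sqrt(139)) ≈ 2007.1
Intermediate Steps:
X(y) = sqrt(sqrt(72 + y) + 2*y) (X(y) = sqrt(y + (sqrt(y + 72) + y)) = sqrt(y + (sqrt(72 + y) + y)) = sqrt(y + (y + sqrt(72 + y))) = sqrt(sqrt(72 + y) + 2*y))
(X(67) + 2914) - 919 = (sqrt(sqrt(72 + 67) + 2*67) + 2914) - 919 = (sqrt(sqrt(139) + 134) + 2914) - 919 = (sqrt(134 + sqrt(139)) + 2914) - 919 = (2914 + sqrt(134 + sqrt(139))) - 919 = 1995 + sqrt(134 + sqrt(139))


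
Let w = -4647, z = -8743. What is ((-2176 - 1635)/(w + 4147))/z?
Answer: -3811/4371500 ≈ -0.00087178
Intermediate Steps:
((-2176 - 1635)/(w + 4147))/z = ((-2176 - 1635)/(-4647 + 4147))/(-8743) = -3811/(-500)*(-1/8743) = -3811*(-1/500)*(-1/8743) = (3811/500)*(-1/8743) = -3811/4371500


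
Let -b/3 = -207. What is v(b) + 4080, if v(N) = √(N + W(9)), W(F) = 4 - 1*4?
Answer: 4080 + 3*√69 ≈ 4104.9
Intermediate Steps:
b = 621 (b = -3*(-207) = 621)
W(F) = 0 (W(F) = 4 - 4 = 0)
v(N) = √N (v(N) = √(N + 0) = √N)
v(b) + 4080 = √621 + 4080 = 3*√69 + 4080 = 4080 + 3*√69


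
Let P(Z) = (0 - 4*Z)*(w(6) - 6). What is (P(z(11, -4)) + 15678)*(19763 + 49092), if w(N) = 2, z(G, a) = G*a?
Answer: 1031034770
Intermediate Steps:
P(Z) = 16*Z (P(Z) = (0 - 4*Z)*(2 - 6) = -4*Z*(-4) = 16*Z)
(P(z(11, -4)) + 15678)*(19763 + 49092) = (16*(11*(-4)) + 15678)*(19763 + 49092) = (16*(-44) + 15678)*68855 = (-704 + 15678)*68855 = 14974*68855 = 1031034770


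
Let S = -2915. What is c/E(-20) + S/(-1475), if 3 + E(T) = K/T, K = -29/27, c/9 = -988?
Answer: 1417423153/469345 ≈ 3020.0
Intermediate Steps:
c = -8892 (c = 9*(-988) = -8892)
K = -29/27 (K = -29*1/27 = -29/27 ≈ -1.0741)
E(T) = -3 - 29/(27*T)
c/E(-20) + S/(-1475) = -8892/(-3 - 29/27/(-20)) - 2915/(-1475) = -8892/(-3 - 29/27*(-1/20)) - 2915*(-1/1475) = -8892/(-3 + 29/540) + 583/295 = -8892/(-1591/540) + 583/295 = -8892*(-540/1591) + 583/295 = 4801680/1591 + 583/295 = 1417423153/469345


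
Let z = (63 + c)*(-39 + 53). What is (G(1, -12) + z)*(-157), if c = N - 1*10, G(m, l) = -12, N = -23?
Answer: -64056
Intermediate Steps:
c = -33 (c = -23 - 1*10 = -23 - 10 = -33)
z = 420 (z = (63 - 33)*(-39 + 53) = 30*14 = 420)
(G(1, -12) + z)*(-157) = (-12 + 420)*(-157) = 408*(-157) = -64056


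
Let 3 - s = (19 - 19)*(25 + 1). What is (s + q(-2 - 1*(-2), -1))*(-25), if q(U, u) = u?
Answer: -50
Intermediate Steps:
s = 3 (s = 3 - (19 - 19)*(25 + 1) = 3 - 0*26 = 3 - 1*0 = 3 + 0 = 3)
(s + q(-2 - 1*(-2), -1))*(-25) = (3 - 1)*(-25) = 2*(-25) = -50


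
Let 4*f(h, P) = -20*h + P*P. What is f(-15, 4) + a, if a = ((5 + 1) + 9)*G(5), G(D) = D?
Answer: 154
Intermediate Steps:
f(h, P) = -5*h + P²/4 (f(h, P) = (-20*h + P*P)/4 = (-20*h + P²)/4 = (P² - 20*h)/4 = -5*h + P²/4)
a = 75 (a = ((5 + 1) + 9)*5 = (6 + 9)*5 = 15*5 = 75)
f(-15, 4) + a = (-5*(-15) + (¼)*4²) + 75 = (75 + (¼)*16) + 75 = (75 + 4) + 75 = 79 + 75 = 154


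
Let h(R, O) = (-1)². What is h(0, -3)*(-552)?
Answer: -552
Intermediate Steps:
h(R, O) = 1
h(0, -3)*(-552) = 1*(-552) = -552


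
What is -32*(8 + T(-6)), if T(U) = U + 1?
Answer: -96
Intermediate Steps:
T(U) = 1 + U
-32*(8 + T(-6)) = -32*(8 + (1 - 6)) = -32*(8 - 5) = -32*3 = -96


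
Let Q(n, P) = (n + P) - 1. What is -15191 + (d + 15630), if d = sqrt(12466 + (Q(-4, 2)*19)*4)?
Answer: 439 + sqrt(12238) ≈ 549.63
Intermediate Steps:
Q(n, P) = -1 + P + n (Q(n, P) = (P + n) - 1 = -1 + P + n)
d = sqrt(12238) (d = sqrt(12466 + ((-1 + 2 - 4)*19)*4) = sqrt(12466 - 3*19*4) = sqrt(12466 - 57*4) = sqrt(12466 - 228) = sqrt(12238) ≈ 110.63)
-15191 + (d + 15630) = -15191 + (sqrt(12238) + 15630) = -15191 + (15630 + sqrt(12238)) = 439 + sqrt(12238)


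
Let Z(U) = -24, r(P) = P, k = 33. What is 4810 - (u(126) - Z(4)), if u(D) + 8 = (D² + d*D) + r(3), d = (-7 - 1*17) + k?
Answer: -12219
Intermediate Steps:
d = 9 (d = (-7 - 1*17) + 33 = (-7 - 17) + 33 = -24 + 33 = 9)
u(D) = -5 + D² + 9*D (u(D) = -8 + ((D² + 9*D) + 3) = -8 + (3 + D² + 9*D) = -5 + D² + 9*D)
4810 - (u(126) - Z(4)) = 4810 - ((-5 + 126² + 9*126) - 1*(-24)) = 4810 - ((-5 + 15876 + 1134) + 24) = 4810 - (17005 + 24) = 4810 - 1*17029 = 4810 - 17029 = -12219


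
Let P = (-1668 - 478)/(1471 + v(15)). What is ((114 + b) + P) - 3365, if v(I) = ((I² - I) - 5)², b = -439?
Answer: -80251193/21748 ≈ -3690.1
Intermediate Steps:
v(I) = (-5 + I² - I)²
P = -1073/21748 (P = (-1668 - 478)/(1471 + (5 + 15 - 1*15²)²) = -2146/(1471 + (5 + 15 - 1*225)²) = -2146/(1471 + (5 + 15 - 225)²) = -2146/(1471 + (-205)²) = -2146/(1471 + 42025) = -2146/43496 = -2146*1/43496 = -1073/21748 ≈ -0.049338)
((114 + b) + P) - 3365 = ((114 - 439) - 1073/21748) - 3365 = (-325 - 1073/21748) - 3365 = -7069173/21748 - 3365 = -80251193/21748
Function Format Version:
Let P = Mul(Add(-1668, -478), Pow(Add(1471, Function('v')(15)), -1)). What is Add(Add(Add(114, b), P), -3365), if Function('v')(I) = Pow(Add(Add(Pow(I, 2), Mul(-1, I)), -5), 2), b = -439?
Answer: Rational(-80251193, 21748) ≈ -3690.1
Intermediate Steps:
Function('v')(I) = Pow(Add(-5, Pow(I, 2), Mul(-1, I)), 2)
P = Rational(-1073, 21748) (P = Mul(Add(-1668, -478), Pow(Add(1471, Pow(Add(5, 15, Mul(-1, Pow(15, 2))), 2)), -1)) = Mul(-2146, Pow(Add(1471, Pow(Add(5, 15, Mul(-1, 225)), 2)), -1)) = Mul(-2146, Pow(Add(1471, Pow(Add(5, 15, -225), 2)), -1)) = Mul(-2146, Pow(Add(1471, Pow(-205, 2)), -1)) = Mul(-2146, Pow(Add(1471, 42025), -1)) = Mul(-2146, Pow(43496, -1)) = Mul(-2146, Rational(1, 43496)) = Rational(-1073, 21748) ≈ -0.049338)
Add(Add(Add(114, b), P), -3365) = Add(Add(Add(114, -439), Rational(-1073, 21748)), -3365) = Add(Add(-325, Rational(-1073, 21748)), -3365) = Add(Rational(-7069173, 21748), -3365) = Rational(-80251193, 21748)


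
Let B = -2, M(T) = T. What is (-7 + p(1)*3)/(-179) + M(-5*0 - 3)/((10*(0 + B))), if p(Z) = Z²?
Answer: 617/3580 ≈ 0.17235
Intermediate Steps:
(-7 + p(1)*3)/(-179) + M(-5*0 - 3)/((10*(0 + B))) = (-7 + 1²*3)/(-179) + (-5*0 - 3)/((10*(0 - 2))) = (-7 + 1*3)*(-1/179) + (0 - 3)/((10*(-2))) = (-7 + 3)*(-1/179) - 3/(-20) = -4*(-1/179) - 3*(-1/20) = 4/179 + 3/20 = 617/3580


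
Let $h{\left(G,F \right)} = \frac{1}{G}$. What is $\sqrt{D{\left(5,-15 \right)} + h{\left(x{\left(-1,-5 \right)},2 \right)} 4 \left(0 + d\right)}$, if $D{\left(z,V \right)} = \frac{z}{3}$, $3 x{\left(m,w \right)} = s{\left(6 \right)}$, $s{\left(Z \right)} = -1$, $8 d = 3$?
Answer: $\frac{i \sqrt{102}}{6} \approx 1.6833 i$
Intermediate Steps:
$d = \frac{3}{8}$ ($d = \frac{1}{8} \cdot 3 = \frac{3}{8} \approx 0.375$)
$x{\left(m,w \right)} = - \frac{1}{3}$ ($x{\left(m,w \right)} = \frac{1}{3} \left(-1\right) = - \frac{1}{3}$)
$D{\left(z,V \right)} = \frac{z}{3}$ ($D{\left(z,V \right)} = z \frac{1}{3} = \frac{z}{3}$)
$\sqrt{D{\left(5,-15 \right)} + h{\left(x{\left(-1,-5 \right)},2 \right)} 4 \left(0 + d\right)} = \sqrt{\frac{1}{3} \cdot 5 + \frac{1}{- \frac{1}{3}} \cdot 4 \left(0 + \frac{3}{8}\right)} = \sqrt{\frac{5}{3} + \left(-3\right) 4 \cdot \frac{3}{8}} = \sqrt{\frac{5}{3} - \frac{9}{2}} = \sqrt{- \frac{17}{6}} = \frac{i \sqrt{102}}{6}$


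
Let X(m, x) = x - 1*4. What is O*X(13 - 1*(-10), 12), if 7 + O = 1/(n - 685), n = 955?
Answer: -7556/135 ≈ -55.970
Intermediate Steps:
X(m, x) = -4 + x (X(m, x) = x - 4 = -4 + x)
O = -1889/270 (O = -7 + 1/(955 - 685) = -7 + 1/270 = -1889/270 ≈ -6.9963)
O*X(13 - 1*(-10), 12) = -1889*(-4 + 12)/270 = -1889/270*8 = -7556/135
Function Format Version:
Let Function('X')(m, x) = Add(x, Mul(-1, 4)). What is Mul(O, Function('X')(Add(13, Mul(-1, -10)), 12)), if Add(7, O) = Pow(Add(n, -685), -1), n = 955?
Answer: Rational(-7556, 135) ≈ -55.970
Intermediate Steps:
Function('X')(m, x) = Add(-4, x) (Function('X')(m, x) = Add(x, -4) = Add(-4, x))
O = Rational(-1889, 270) (O = Add(-7, Pow(Add(955, -685), -1)) = Add(-7, Pow(270, -1)) = Add(-7, Rational(1, 270)) = Rational(-1889, 270) ≈ -6.9963)
Mul(O, Function('X')(Add(13, Mul(-1, -10)), 12)) = Mul(Rational(-1889, 270), Add(-4, 12)) = Mul(Rational(-1889, 270), 8) = Rational(-7556, 135)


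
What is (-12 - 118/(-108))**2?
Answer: 346921/2916 ≈ 118.97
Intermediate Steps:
(-12 - 118/(-108))**2 = (-12 - 118*(-1/108))**2 = (-12 + 59/54)**2 = (-589/54)**2 = 346921/2916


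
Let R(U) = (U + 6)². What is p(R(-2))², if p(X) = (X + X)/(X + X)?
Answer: 1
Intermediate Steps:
R(U) = (6 + U)²
p(X) = 1 (p(X) = (2*X)/((2*X)) = (2*X)*(1/(2*X)) = 1)
p(R(-2))² = 1² = 1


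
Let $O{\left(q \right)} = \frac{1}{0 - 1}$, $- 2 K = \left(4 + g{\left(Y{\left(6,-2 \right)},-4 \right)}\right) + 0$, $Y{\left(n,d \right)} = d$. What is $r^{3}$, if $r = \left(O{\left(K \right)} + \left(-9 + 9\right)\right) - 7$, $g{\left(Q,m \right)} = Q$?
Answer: $-512$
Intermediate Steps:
$K = -1$ ($K = - \frac{\left(4 - 2\right) + 0}{2} = - \frac{2 + 0}{2} = \left(- \frac{1}{2}\right) 2 = -1$)
$O{\left(q \right)} = -1$ ($O{\left(q \right)} = \frac{1}{-1} = -1$)
$r = -8$ ($r = \left(-1 + \left(-9 + 9\right)\right) - 7 = \left(-1 + 0\right) - 7 = -1 - 7 = -8$)
$r^{3} = \left(-8\right)^{3} = -512$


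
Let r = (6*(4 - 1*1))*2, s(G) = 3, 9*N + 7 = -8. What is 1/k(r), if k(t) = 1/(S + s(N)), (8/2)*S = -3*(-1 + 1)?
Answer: 3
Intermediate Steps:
N = -5/3 (N = -7/9 + (⅑)*(-8) = -7/9 - 8/9 = -5/3 ≈ -1.6667)
S = 0 (S = (-3*(-1 + 1))/4 = (-3*0)/4 = (¼)*0 = 0)
r = 36 (r = (6*(4 - 1))*2 = (6*3)*2 = 18*2 = 36)
k(t) = ⅓ (k(t) = 1/(0 + 3) = 1/3 = ⅓)
1/k(r) = 1/(⅓) = 3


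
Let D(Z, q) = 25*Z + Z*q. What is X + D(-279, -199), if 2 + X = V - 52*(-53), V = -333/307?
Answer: 15748767/307 ≈ 51299.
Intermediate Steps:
V = -333/307 (V = -333*1/307 = -333/307 ≈ -1.0847)
X = 845145/307 (X = -2 + (-333/307 - 52*(-53)) = -2 + (-333/307 + 2756) = -2 + 845759/307 = 845145/307 ≈ 2752.9)
X + D(-279, -199) = 845145/307 - 279*(25 - 199) = 845145/307 - 279*(-174) = 845145/307 + 48546 = 15748767/307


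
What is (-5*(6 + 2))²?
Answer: 1600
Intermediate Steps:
(-5*(6 + 2))² = (-5*8)² = (-40)² = 1600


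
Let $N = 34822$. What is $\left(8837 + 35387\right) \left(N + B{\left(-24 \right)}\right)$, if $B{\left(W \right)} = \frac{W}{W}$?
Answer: $1540012352$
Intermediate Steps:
$B{\left(W \right)} = 1$
$\left(8837 + 35387\right) \left(N + B{\left(-24 \right)}\right) = \left(8837 + 35387\right) \left(34822 + 1\right) = 44224 \cdot 34823 = 1540012352$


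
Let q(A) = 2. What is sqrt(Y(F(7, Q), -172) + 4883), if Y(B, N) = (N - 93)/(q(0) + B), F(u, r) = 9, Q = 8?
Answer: 2*sqrt(146982)/11 ≈ 69.706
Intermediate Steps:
Y(B, N) = (-93 + N)/(2 + B) (Y(B, N) = (N - 93)/(2 + B) = (-93 + N)/(2 + B))
sqrt(Y(F(7, Q), -172) + 4883) = sqrt((-93 - 172)/(2 + 9) + 4883) = sqrt(-265/11 + 4883) = sqrt(53448/11) = 2*sqrt(146982)/11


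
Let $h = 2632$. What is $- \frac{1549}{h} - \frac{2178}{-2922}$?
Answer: $\frac{201053}{1281784} \approx 0.15685$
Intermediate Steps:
$- \frac{1549}{h} - \frac{2178}{-2922} = - \frac{1549}{2632} - \frac{2178}{-2922} = \left(-1549\right) \frac{1}{2632} - - \frac{363}{487} = - \frac{1549}{2632} + \frac{363}{487} = \frac{201053}{1281784}$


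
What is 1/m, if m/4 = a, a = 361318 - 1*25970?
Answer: 1/1341392 ≈ 7.4549e-7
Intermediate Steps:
a = 335348 (a = 361318 - 25970 = 335348)
m = 1341392 (m = 4*335348 = 1341392)
1/m = 1/1341392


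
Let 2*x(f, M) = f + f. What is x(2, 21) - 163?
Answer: -161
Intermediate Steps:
x(f, M) = f (x(f, M) = (f + f)/2 = (2*f)/2 = f)
x(2, 21) - 163 = 2 - 163 = -161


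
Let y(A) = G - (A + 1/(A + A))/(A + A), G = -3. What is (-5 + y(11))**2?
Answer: 16933225/234256 ≈ 72.285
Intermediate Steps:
y(A) = -3 - (A + 1/(2*A))/(2*A) (y(A) = -3 - (A + 1/(A + A))/(A + A) = -3 - (A + 1/(2*A))/(2*A))
(-5 + y(11))**2 = (-5 + (-7/2 - 1/4/11**2))**2 = (-5 + (-7/2 - 1/4*1/121))**2 = (-5 + (-7/2 - 1/484))**2 = (-5 - 1695/484)**2 = (-4115/484)**2 = 16933225/234256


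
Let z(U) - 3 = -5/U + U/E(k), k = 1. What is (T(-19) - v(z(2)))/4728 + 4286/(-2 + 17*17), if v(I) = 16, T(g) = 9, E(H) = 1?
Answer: 20262199/1356936 ≈ 14.932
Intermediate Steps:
z(U) = 3 + U - 5/U (z(U) = 3 + (-5/U + U/1) = 3 + (-5/U + U*1) = 3 + (-5/U + U) = 3 + (U - 5/U) = 3 + U - 5/U)
(T(-19) - v(z(2)))/4728 + 4286/(-2 + 17*17) = (9 - 1*16)/4728 + 4286/(-2 + 17*17) = (9 - 16)*(1/4728) + 4286/(-2 + 289) = -7*1/4728 + 4286/287 = -7/4728 + 4286*(1/287) = -7/4728 + 4286/287 = 20262199/1356936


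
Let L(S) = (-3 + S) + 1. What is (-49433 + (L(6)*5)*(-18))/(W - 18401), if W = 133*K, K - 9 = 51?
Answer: 2929/613 ≈ 4.7781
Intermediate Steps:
K = 60 (K = 9 + 51 = 60)
L(S) = -2 + S
W = 7980 (W = 133*60 = 7980)
(-49433 + (L(6)*5)*(-18))/(W - 18401) = (-49433 + ((-2 + 6)*5)*(-18))/(7980 - 18401) = (-49433 + (4*5)*(-18))/(-10421) = (-49433 + 20*(-18))*(-1/10421) = (-49433 - 360)*(-1/10421) = -49793*(-1/10421) = 2929/613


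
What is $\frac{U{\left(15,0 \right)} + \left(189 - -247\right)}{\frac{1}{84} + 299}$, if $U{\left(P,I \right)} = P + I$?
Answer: $\frac{37884}{25117} \approx 1.5083$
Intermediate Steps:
$U{\left(P,I \right)} = I + P$
$\frac{U{\left(15,0 \right)} + \left(189 - -247\right)}{\frac{1}{84} + 299} = \frac{\left(0 + 15\right) + \left(189 - -247\right)}{\frac{1}{84} + 299} = \frac{15 + \left(189 + 247\right)}{\frac{1}{84} + 299} = \frac{15 + 436}{\frac{25117}{84}} = 451 \cdot \frac{84}{25117} = \frac{37884}{25117}$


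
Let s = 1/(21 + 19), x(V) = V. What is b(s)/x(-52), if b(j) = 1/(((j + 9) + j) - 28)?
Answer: 5/4927 ≈ 0.0010148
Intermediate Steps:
s = 1/40 ≈ 0.025000
b(j) = 1/(-19 + 2*j) (b(j) = 1/(((9 + j) + j) - 28) = 1/((9 + 2*j) - 28) = 1/(-19 + 2*j))
b(s)/x(-52) = 1/((-19 + 2*(1/40))*(-52)) = -1/52/(-19 + 1/20) = -1/52/(-379/20) = -20/379*(-1/52) = 5/4927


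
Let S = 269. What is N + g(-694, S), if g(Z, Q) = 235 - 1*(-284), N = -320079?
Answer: -319560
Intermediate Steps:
g(Z, Q) = 519 (g(Z, Q) = 235 + 284 = 519)
N + g(-694, S) = -320079 + 519 = -319560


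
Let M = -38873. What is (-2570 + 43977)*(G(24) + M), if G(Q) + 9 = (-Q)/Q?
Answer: -1610028381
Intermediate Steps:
G(Q) = -10 (G(Q) = -9 + (-Q)/Q = -9 - 1 = -10)
(-2570 + 43977)*(G(24) + M) = (-2570 + 43977)*(-10 - 38873) = 41407*(-38883) = -1610028381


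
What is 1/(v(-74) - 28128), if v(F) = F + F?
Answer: -1/28276 ≈ -3.5366e-5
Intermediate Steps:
v(F) = 2*F
1/(v(-74) - 28128) = 1/(2*(-74) - 28128) = 1/(-148 - 28128) = 1/(-28276) = -1/28276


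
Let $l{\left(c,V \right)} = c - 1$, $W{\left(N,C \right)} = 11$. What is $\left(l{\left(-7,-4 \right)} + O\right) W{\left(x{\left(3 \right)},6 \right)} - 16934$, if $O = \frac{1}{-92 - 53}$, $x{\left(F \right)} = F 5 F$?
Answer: $- \frac{2468201}{145} \approx -17022.0$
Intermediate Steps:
$x{\left(F \right)} = 5 F^{2}$ ($x{\left(F \right)} = 5 F F = 5 F^{2}$)
$O = - \frac{1}{145}$ ($O = \frac{1}{-145} = - \frac{1}{145} \approx -0.0068966$)
$l{\left(c,V \right)} = -1 + c$
$\left(l{\left(-7,-4 \right)} + O\right) W{\left(x{\left(3 \right)},6 \right)} - 16934 = \left(\left(-1 - 7\right) - \frac{1}{145}\right) 11 - 16934 = \left(-8 - \frac{1}{145}\right) 11 - 16934 = \left(- \frac{1161}{145}\right) 11 - 16934 = - \frac{12771}{145} - 16934 = - \frac{2468201}{145}$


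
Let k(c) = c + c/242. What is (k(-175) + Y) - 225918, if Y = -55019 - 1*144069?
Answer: -102893977/242 ≈ -4.2518e+5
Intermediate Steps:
k(c) = 243*c/242 (k(c) = c + c*(1/242) = c + c/242 = 243*c/242)
Y = -199088 (Y = -55019 - 144069 = -199088)
(k(-175) + Y) - 225918 = ((243/242)*(-175) - 199088) - 225918 = (-42525/242 - 199088) - 225918 = -48221821/242 - 225918 = -102893977/242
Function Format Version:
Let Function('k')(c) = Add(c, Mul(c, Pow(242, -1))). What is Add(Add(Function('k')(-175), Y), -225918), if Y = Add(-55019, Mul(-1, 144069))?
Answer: Rational(-102893977, 242) ≈ -4.2518e+5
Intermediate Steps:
Function('k')(c) = Mul(Rational(243, 242), c) (Function('k')(c) = Add(c, Mul(c, Rational(1, 242))) = Add(c, Mul(Rational(1, 242), c)) = Mul(Rational(243, 242), c))
Y = -199088 (Y = Add(-55019, -144069) = -199088)
Add(Add(Function('k')(-175), Y), -225918) = Add(Add(Mul(Rational(243, 242), -175), -199088), -225918) = Add(Add(Rational(-42525, 242), -199088), -225918) = Add(Rational(-48221821, 242), -225918) = Rational(-102893977, 242)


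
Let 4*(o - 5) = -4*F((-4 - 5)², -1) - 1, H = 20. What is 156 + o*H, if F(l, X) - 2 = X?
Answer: 231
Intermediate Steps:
F(l, X) = 2 + X
o = 15/4 (o = 5 + (-4*(2 - 1) - 1)/4 = 5 + (-4*1 - 1)/4 = 5 + (-4 - 1)/4 = 5 + (¼)*(-5) = 5 - 5/4 = 15/4 ≈ 3.7500)
156 + o*H = 156 + (15/4)*20 = 156 + 75 = 231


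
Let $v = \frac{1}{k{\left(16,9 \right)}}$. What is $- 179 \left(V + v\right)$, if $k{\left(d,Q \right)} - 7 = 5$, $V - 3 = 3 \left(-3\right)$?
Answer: $\frac{12709}{12} \approx 1059.1$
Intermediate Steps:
$V = -6$ ($V = 3 + 3 \left(-3\right) = 3 - 9 = -6$)
$k{\left(d,Q \right)} = 12$ ($k{\left(d,Q \right)} = 7 + 5 = 12$)
$v = \frac{1}{12} \approx 0.083333$
$- 179 \left(V + v\right) = - 179 \left(-6 + \frac{1}{12}\right) = \left(-179\right) \left(- \frac{71}{12}\right) = \frac{12709}{12}$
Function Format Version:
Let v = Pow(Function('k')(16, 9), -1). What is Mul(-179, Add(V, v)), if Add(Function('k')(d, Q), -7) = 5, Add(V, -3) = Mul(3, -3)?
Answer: Rational(12709, 12) ≈ 1059.1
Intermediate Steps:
V = -6 (V = Add(3, Mul(3, -3)) = Add(3, -9) = -6)
Function('k')(d, Q) = 12 (Function('k')(d, Q) = Add(7, 5) = 12)
v = Rational(1, 12) (v = Pow(12, -1) = Rational(1, 12) ≈ 0.083333)
Mul(-179, Add(V, v)) = Mul(-179, Add(-6, Rational(1, 12))) = Mul(-179, Rational(-71, 12)) = Rational(12709, 12)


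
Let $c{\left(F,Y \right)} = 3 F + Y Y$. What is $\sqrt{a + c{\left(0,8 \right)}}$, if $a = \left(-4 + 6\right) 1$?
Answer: $\sqrt{66} \approx 8.124$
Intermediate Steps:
$a = 2$ ($a = 2 \cdot 1 = 2$)
$c{\left(F,Y \right)} = Y^{2} + 3 F$ ($c{\left(F,Y \right)} = 3 F + Y^{2} = Y^{2} + 3 F$)
$\sqrt{a + c{\left(0,8 \right)}} = \sqrt{2 + \left(8^{2} + 3 \cdot 0\right)} = \sqrt{2 + \left(64 + 0\right)} = \sqrt{2 + 64} = \sqrt{66}$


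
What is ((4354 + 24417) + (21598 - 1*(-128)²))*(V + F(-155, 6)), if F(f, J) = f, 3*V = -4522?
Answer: -169483195/3 ≈ -5.6494e+7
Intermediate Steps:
V = -4522/3 (V = (⅓)*(-4522) = -4522/3 ≈ -1507.3)
((4354 + 24417) + (21598 - 1*(-128)²))*(V + F(-155, 6)) = ((4354 + 24417) + (21598 - 1*(-128)²))*(-4522/3 - 155) = (28771 + (21598 - 1*16384))*(-4987/3) = (28771 + (21598 - 16384))*(-4987/3) = (28771 + 5214)*(-4987/3) = 33985*(-4987/3) = -169483195/3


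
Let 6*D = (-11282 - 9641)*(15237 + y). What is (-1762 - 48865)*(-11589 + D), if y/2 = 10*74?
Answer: 17711315506775/6 ≈ 2.9519e+12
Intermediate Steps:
y = 1480 (y = 2*(10*74) = 2*740 = 1480)
D = -349769791/6 (D = ((-11282 - 9641)*(15237 + 1480))/6 = (-20923*16717)/6 = (1/6)*(-349769791) = -349769791/6 ≈ -5.8295e+7)
(-1762 - 48865)*(-11589 + D) = (-1762 - 48865)*(-11589 - 349769791/6) = -50627*(-349839325/6) = 17711315506775/6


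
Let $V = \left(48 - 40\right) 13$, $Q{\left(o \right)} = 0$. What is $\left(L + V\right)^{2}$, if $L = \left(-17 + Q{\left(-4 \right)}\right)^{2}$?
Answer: $154449$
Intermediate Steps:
$L = 289$ ($L = \left(-17 + 0\right)^{2} = \left(-17\right)^{2} = 289$)
$V = 104$ ($V = \left(48 - 40\right) 13 = 8 \cdot 13 = 104$)
$\left(L + V\right)^{2} = \left(289 + 104\right)^{2} = 393^{2} = 154449$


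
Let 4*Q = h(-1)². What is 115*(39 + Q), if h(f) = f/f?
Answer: 18055/4 ≈ 4513.8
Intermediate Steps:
h(f) = 1
Q = ¼ (Q = (¼)*1² = (¼)*1 = ¼ ≈ 0.25000)
115*(39 + Q) = 115*(39 + ¼) = 115*(157/4) = 18055/4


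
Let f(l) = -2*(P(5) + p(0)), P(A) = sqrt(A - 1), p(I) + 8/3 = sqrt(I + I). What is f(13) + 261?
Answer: 787/3 ≈ 262.33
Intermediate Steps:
p(I) = -8/3 + sqrt(2)*sqrt(I) (p(I) = -8/3 + sqrt(I + I) = -8/3 + sqrt(2*I) = -8/3 + sqrt(2)*sqrt(I))
P(A) = sqrt(-1 + A)
f(l) = 4/3 (f(l) = -2*(sqrt(-1 + 5) + (-8/3 + sqrt(2)*sqrt(0))) = -2*(sqrt(4) + (-8/3 + sqrt(2)*0)) = -2*(2 + (-8/3 + 0)) = -2*(2 - 8/3) = -2*(-2/3) = 4/3)
f(13) + 261 = 4/3 + 261 = 787/3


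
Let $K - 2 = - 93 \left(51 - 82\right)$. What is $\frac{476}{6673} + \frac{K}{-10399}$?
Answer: $- \frac{14301681}{69392527} \approx -0.2061$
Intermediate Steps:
$K = 2885$ ($K = 2 - 93 \left(51 - 82\right) = 2 - -2883 = 2 + 2883 = 2885$)
$\frac{476}{6673} + \frac{K}{-10399} = \frac{476}{6673} + \frac{2885}{-10399} = 476 \cdot \frac{1}{6673} + 2885 \left(- \frac{1}{10399}\right) = \frac{476}{6673} - \frac{2885}{10399} = - \frac{14301681}{69392527}$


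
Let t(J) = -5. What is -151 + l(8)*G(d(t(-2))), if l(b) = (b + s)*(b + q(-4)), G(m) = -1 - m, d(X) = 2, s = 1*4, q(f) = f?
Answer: -295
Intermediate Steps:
s = 4
l(b) = (-4 + b)*(4 + b) (l(b) = (b + 4)*(b - 4) = (4 + b)*(-4 + b) = (-4 + b)*(4 + b))
-151 + l(8)*G(d(t(-2))) = -151 + (-16 + 8²)*(-1 - 1*2) = -151 + (-16 + 64)*(-1 - 2) = -151 + 48*(-3) = -151 - 144 = -295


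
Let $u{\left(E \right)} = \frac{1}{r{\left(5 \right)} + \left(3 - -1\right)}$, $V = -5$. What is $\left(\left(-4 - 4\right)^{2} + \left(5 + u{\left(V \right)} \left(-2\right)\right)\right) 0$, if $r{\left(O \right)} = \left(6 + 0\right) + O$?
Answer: $0$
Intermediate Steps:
$r{\left(O \right)} = 6 + O$
$u{\left(E \right)} = \frac{1}{15}$ ($u{\left(E \right)} = \frac{1}{\left(6 + 5\right) + \left(3 - -1\right)} = \frac{1}{11 + \left(3 + 1\right)} = \frac{1}{11 + 4} = \frac{1}{15}$)
$\left(\left(-4 - 4\right)^{2} + \left(5 + u{\left(V \right)} \left(-2\right)\right)\right) 0 = \left(\left(-4 - 4\right)^{2} + \left(5 + \frac{1}{15} \left(-2\right)\right)\right) 0 = \left(\left(-8\right)^{2} + \left(5 - \frac{2}{15}\right)\right) 0 = \left(64 + \frac{73}{15}\right) 0 = \frac{1033}{15} \cdot 0 = 0$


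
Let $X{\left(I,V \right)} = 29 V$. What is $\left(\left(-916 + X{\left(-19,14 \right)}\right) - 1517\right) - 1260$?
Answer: $-3287$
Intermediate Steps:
$\left(\left(-916 + X{\left(-19,14 \right)}\right) - 1517\right) - 1260 = \left(\left(-916 + 29 \cdot 14\right) - 1517\right) - 1260 = \left(\left(-916 + 406\right) - 1517\right) - 1260 = \left(-510 - 1517\right) - 1260 = -2027 - 1260 = -3287$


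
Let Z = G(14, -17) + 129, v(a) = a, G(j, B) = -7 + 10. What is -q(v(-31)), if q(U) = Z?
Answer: -132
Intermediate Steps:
G(j, B) = 3
Z = 132 (Z = 3 + 129 = 132)
q(U) = 132
-q(v(-31)) = -1*132 = -132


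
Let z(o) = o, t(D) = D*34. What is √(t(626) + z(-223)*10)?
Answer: √19054 ≈ 138.04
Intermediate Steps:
t(D) = 34*D
√(t(626) + z(-223)*10) = √(34*626 - 223*10) = √(21284 - 2230) = √19054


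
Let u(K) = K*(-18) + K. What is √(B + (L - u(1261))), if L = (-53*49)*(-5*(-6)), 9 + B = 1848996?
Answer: √1792514 ≈ 1338.8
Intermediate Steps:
B = 1848987 (B = -9 + 1848996 = 1848987)
L = -77910 (L = -2597*30 = -77910)
u(K) = -17*K (u(K) = -18*K + K = -17*K)
√(B + (L - u(1261))) = √(1848987 + (-77910 - (-17)*1261)) = √(1848987 + (-77910 - 1*(-21437))) = √(1848987 + (-77910 + 21437)) = √(1848987 - 56473) = √1792514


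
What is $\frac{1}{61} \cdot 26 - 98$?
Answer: $- \frac{5952}{61} \approx -97.574$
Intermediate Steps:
$\frac{1}{61} \cdot 26 - 98 = \frac{26}{61} - 98 = - \frac{5952}{61}$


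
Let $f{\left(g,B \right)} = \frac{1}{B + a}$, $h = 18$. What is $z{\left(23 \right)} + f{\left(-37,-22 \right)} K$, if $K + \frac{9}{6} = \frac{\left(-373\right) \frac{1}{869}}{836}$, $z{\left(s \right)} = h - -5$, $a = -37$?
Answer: $\frac{986928887}{42862556} \approx 23.025$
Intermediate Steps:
$f{\left(g,B \right)} = \frac{1}{-37 + B}$ ($f{\left(g,B \right)} = \frac{1}{B - 37} = \frac{1}{-37 + B}$)
$z{\left(s \right)} = 23$ ($z{\left(s \right)} = 18 - -5 = 18 + 5 = 23$)
$K = - \frac{1090099}{726484}$ ($K = - \frac{3}{2} + \frac{\left(-373\right) \frac{1}{869}}{836} = - \frac{3}{2} + \left(-373\right) \frac{1}{869} \cdot \frac{1}{836} = - \frac{3}{2} - \frac{373}{726484} = - \frac{1090099}{726484} \approx -1.5005$)
$z{\left(23 \right)} + f{\left(-37,-22 \right)} K = 23 + \frac{1}{-37 - 22} \left(- \frac{1090099}{726484}\right) = 23 + \frac{1}{-59} \left(- \frac{1090099}{726484}\right) = 23 - - \frac{1090099}{42862556} = 23 + \frac{1090099}{42862556} = \frac{986928887}{42862556}$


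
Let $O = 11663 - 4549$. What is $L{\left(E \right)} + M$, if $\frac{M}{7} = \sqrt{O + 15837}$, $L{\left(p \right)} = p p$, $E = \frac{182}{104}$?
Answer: $\frac{49}{16} + 7 \sqrt{22951} \approx 1063.5$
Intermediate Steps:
$O = 7114$ ($O = 11663 - 4549 = 7114$)
$E = \frac{7}{4}$ ($E = 182 \cdot \frac{1}{104} = \frac{7}{4} \approx 1.75$)
$L{\left(p \right)} = p^{2}$
$M = 7 \sqrt{22951}$ ($M = 7 \sqrt{7114 + 15837} = 7 \sqrt{22951} \approx 1060.5$)
$L{\left(E \right)} + M = \left(\frac{7}{4}\right)^{2} + 7 \sqrt{22951} = \frac{49}{16} + 7 \sqrt{22951}$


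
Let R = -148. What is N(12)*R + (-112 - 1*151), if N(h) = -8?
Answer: 921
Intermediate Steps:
N(12)*R + (-112 - 1*151) = -8*(-148) + (-112 - 1*151) = 1184 + (-112 - 151) = 1184 - 263 = 921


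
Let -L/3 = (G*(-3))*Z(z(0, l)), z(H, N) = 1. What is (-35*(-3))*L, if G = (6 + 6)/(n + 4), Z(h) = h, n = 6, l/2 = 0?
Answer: 1134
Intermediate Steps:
l = 0 (l = 2*0 = 0)
G = 6/5 (G = (6 + 6)/(6 + 4) = 12/10 = 12*(⅒) = 6/5 ≈ 1.2000)
L = 54/5 (L = -3*(6/5)*(-3) = -(-54)/5 = -3*(-18/5) = 54/5 ≈ 10.800)
(-35*(-3))*L = -35*(-3)*(54/5) = 105*(54/5) = 1134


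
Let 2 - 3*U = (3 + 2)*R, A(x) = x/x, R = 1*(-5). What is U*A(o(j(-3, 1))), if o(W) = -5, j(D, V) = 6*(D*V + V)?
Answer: 9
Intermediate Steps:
j(D, V) = 6*V + 6*D*V (j(D, V) = 6*(V + D*V) = 6*V + 6*D*V)
R = -5
A(x) = 1
U = 9 (U = 2/3 - (3 + 2)*(-5)/3 = 2/3 - 5*(-5)/3 = 2/3 - 1/3*(-25) = 2/3 + 25/3 = 9)
U*A(o(j(-3, 1))) = 9*1 = 9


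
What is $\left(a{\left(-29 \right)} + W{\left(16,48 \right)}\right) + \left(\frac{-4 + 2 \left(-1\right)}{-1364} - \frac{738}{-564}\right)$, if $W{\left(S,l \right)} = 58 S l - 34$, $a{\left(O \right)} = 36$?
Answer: $\frac{713959784}{16027} \approx 44547.0$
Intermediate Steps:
$W{\left(S,l \right)} = -34 + 58 S l$ ($W{\left(S,l \right)} = 58 S l - 34 = -34 + 58 S l$)
$\left(a{\left(-29 \right)} + W{\left(16,48 \right)}\right) + \left(\frac{-4 + 2 \left(-1\right)}{-1364} - \frac{738}{-564}\right) = \left(36 - \left(34 - 44544\right)\right) + \left(\frac{-4 + 2 \left(-1\right)}{-1364} - \frac{738}{-564}\right) = \left(36 + \left(-34 + 44544\right)\right) + \left(\left(-4 - 2\right) \left(- \frac{1}{1364}\right) - - \frac{123}{94}\right) = \left(36 + 44510\right) + \left(\left(-6\right) \left(- \frac{1}{1364}\right) + \frac{123}{94}\right) = 44546 + \left(\frac{3}{682} + \frac{123}{94}\right) = 44546 + \frac{21042}{16027} = \frac{713959784}{16027}$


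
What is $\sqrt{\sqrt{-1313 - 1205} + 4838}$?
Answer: $\sqrt{4838 + i \sqrt{2518}} \approx 69.557 + 0.3607 i$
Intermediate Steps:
$\sqrt{\sqrt{-1313 - 1205} + 4838} = \sqrt{\sqrt{-2518} + 4838} = \sqrt{i \sqrt{2518} + 4838} = \sqrt{4838 + i \sqrt{2518}}$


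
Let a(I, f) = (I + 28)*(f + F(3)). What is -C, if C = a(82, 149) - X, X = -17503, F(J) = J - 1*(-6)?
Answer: -34883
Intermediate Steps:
F(J) = 6 + J (F(J) = J + 6 = 6 + J)
a(I, f) = (9 + f)*(28 + I) (a(I, f) = (I + 28)*(f + (6 + 3)) = (28 + I)*(f + 9) = (28 + I)*(9 + f) = (9 + f)*(28 + I))
C = 34883 (C = (252 + 9*82 + 28*149 + 82*149) - 1*(-17503) = (252 + 738 + 4172 + 12218) + 17503 = 17380 + 17503 = 34883)
-C = -1*34883 = -34883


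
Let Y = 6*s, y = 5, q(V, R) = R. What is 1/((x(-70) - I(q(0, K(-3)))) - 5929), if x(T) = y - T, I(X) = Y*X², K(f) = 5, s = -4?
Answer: -1/5254 ≈ -0.00019033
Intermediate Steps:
Y = -24 (Y = 6*(-4) = -24)
I(X) = -24*X²
x(T) = 5 - T
1/((x(-70) - I(q(0, K(-3)))) - 5929) = 1/(((5 - 1*(-70)) - (-24)*5²) - 5929) = 1/(((5 + 70) - (-24)*25) - 5929) = 1/((75 - 1*(-600)) - 5929) = 1/((75 + 600) - 5929) = 1/(675 - 5929) = 1/(-5254) = -1/5254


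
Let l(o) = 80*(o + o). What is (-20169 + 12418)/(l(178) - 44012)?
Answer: 7751/15532 ≈ 0.49903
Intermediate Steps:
l(o) = 160*o (l(o) = 80*(2*o) = 160*o)
(-20169 + 12418)/(l(178) - 44012) = (-20169 + 12418)/(160*178 - 44012) = -7751/(28480 - 44012) = -7751/(-15532) = -7751*(-1/15532) = 7751/15532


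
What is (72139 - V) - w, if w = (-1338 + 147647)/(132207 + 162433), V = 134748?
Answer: -18447262069/294640 ≈ -62610.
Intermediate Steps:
w = 146309/294640 ≈ 0.49657
(72139 - V) - w = (72139 - 1*134748) - 1*146309/294640 = (72139 - 134748) - 146309/294640 = -62609 - 146309/294640 = -18447262069/294640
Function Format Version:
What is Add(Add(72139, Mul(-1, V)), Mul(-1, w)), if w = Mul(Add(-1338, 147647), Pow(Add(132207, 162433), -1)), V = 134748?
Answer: Rational(-18447262069, 294640) ≈ -62610.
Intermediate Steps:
w = Rational(146309, 294640) (w = Mul(146309, Pow(294640, -1)) = Mul(146309, Rational(1, 294640)) = Rational(146309, 294640) ≈ 0.49657)
Add(Add(72139, Mul(-1, V)), Mul(-1, w)) = Add(Add(72139, Mul(-1, 134748)), Mul(-1, Rational(146309, 294640))) = Add(Add(72139, -134748), Rational(-146309, 294640)) = Add(-62609, Rational(-146309, 294640)) = Rational(-18447262069, 294640)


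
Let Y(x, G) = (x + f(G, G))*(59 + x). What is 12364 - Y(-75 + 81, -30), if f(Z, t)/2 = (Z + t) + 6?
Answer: 18994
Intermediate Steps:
f(Z, t) = 12 + 2*Z + 2*t (f(Z, t) = 2*((Z + t) + 6) = 2*(6 + Z + t) = 12 + 2*Z + 2*t)
Y(x, G) = (59 + x)*(12 + x + 4*G) (Y(x, G) = (x + (12 + 2*G + 2*G))*(59 + x) = (x + (12 + 4*G))*(59 + x) = (12 + x + 4*G)*(59 + x) = (59 + x)*(12 + x + 4*G))
12364 - Y(-75 + 81, -30) = 12364 - (708 + (-75 + 81)² + 71*(-75 + 81) + 236*(-30) + 4*(-30)*(-75 + 81)) = 12364 - (708 + 6² + 71*6 - 7080 + 4*(-30)*6) = 12364 - (708 + 36 + 426 - 7080 - 720) = 12364 - 1*(-6630) = 12364 + 6630 = 18994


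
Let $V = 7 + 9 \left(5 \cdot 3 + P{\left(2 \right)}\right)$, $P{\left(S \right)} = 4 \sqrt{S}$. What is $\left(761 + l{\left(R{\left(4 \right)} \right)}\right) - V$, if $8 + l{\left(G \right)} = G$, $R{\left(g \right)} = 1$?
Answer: $612 - 36 \sqrt{2} \approx 561.09$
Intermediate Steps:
$l{\left(G \right)} = -8 + G$
$V = 142 + 36 \sqrt{2}$ ($V = 7 + 9 \left(5 \cdot 3 + 4 \sqrt{2}\right) = 7 + 9 \left(15 + 4 \sqrt{2}\right) = 7 + \left(135 + 36 \sqrt{2}\right) = 142 + 36 \sqrt{2} \approx 192.91$)
$\left(761 + l{\left(R{\left(4 \right)} \right)}\right) - V = \left(761 + \left(-8 + 1\right)\right) - \left(142 + 36 \sqrt{2}\right) = \left(761 - 7\right) - \left(142 + 36 \sqrt{2}\right) = 754 - \left(142 + 36 \sqrt{2}\right) = 612 - 36 \sqrt{2}$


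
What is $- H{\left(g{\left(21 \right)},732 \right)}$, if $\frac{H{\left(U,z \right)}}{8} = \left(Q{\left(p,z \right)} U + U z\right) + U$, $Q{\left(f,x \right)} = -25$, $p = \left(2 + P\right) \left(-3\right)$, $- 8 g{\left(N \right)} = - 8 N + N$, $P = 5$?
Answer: $-104076$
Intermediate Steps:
$g{\left(N \right)} = \frac{7 N}{8}$ ($g{\left(N \right)} = - \frac{- 8 N + N}{8} = - \frac{\left(-7\right) N}{8} = \frac{7 N}{8}$)
$p = -21$ ($p = \left(2 + 5\right) \left(-3\right) = 7 \left(-3\right) = -21$)
$H{\left(U,z \right)} = - 192 U + 8 U z$ ($H{\left(U,z \right)} = 8 \left(\left(- 25 U + U z\right) + U\right) = 8 \left(- 24 U + U z\right) = - 192 U + 8 U z$)
$- H{\left(g{\left(21 \right)},732 \right)} = - 8 \cdot \frac{7}{8} \cdot 21 \left(-24 + 732\right) = - \frac{8 \cdot 147 \cdot 708}{8} = \left(-1\right) 104076 = -104076$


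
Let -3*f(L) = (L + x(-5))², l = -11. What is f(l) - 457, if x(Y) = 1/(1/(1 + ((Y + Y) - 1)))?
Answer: -604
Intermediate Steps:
x(Y) = 2*Y (x(Y) = 1/(1/(1 + (2*Y - 1))) = 1/(1/(1 + (-1 + 2*Y))) = 1/(1/(2*Y)) = 2*Y)
f(L) = -(-10 + L)²/3 (f(L) = -(L + 2*(-5))²/3 = -(L - 10)²/3 = -(-10 + L)²/3)
f(l) - 457 = -(-10 - 11)²/3 - 457 = -⅓*(-21)² - 457 = -⅓*441 - 457 = -147 - 457 = -604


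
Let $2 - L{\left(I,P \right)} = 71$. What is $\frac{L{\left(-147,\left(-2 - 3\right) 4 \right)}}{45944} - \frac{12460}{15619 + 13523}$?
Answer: $- \frac{287236519}{669450024} \approx -0.42906$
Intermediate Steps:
$L{\left(I,P \right)} = -69$ ($L{\left(I,P \right)} = 2 - 71 = -69$)
$\frac{L{\left(-147,\left(-2 - 3\right) 4 \right)}}{45944} - \frac{12460}{15619 + 13523} = - \frac{69}{45944} - \frac{12460}{15619 + 13523} = \left(-69\right) \frac{1}{45944} - \frac{12460}{29142} = - \frac{69}{45944} - \frac{6230}{14571} = - \frac{287236519}{669450024}$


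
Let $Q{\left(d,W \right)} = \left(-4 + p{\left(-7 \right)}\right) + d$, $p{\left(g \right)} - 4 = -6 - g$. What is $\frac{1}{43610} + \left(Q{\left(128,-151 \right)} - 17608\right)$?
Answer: $- \frac{762259189}{43610} \approx -17479.0$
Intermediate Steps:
$p{\left(g \right)} = -2 - g$ ($p{\left(g \right)} = 4 - \left(6 + g\right) = -2 - g$)
$Q{\left(d,W \right)} = 1 + d$ ($Q{\left(d,W \right)} = \left(-4 - -5\right) + d = \left(-4 + \left(-2 + 7\right)\right) + d = \left(-4 + 5\right) + d = 1 + d$)
$\frac{1}{43610} + \left(Q{\left(128,-151 \right)} - 17608\right) = \frac{1}{43610} + \left(\left(1 + 128\right) - 17608\right) = \frac{1}{43610} + \left(129 - 17608\right) = \frac{1}{43610} - 17479 = - \frac{762259189}{43610}$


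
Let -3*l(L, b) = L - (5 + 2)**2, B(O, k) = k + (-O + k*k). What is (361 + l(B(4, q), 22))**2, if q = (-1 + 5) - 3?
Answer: 142884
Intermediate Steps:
q = 1 (q = 4 - 3 = 1)
B(O, k) = k + k**2 - O (B(O, k) = k + (-O + k**2) = k + (k**2 - O) = k + k**2 - O)
l(L, b) = 49/3 - L/3 (l(L, b) = -(L - (5 + 2)**2)/3 = -(L - 1*7**2)/3 = -(L - 1*49)/3 = -(L - 49)/3 = -(-49 + L)/3 = 49/3 - L/3)
(361 + l(B(4, q), 22))**2 = (361 + (49/3 - (1 + 1**2 - 1*4)/3))**2 = (361 + (49/3 - (1 + 1 - 4)/3))**2 = (361 + (49/3 - 1/3*(-2)))**2 = (361 + (49/3 + 2/3))**2 = (361 + 17)**2 = 378**2 = 142884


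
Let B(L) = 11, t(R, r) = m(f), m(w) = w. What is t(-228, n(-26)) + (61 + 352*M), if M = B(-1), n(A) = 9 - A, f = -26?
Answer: 3907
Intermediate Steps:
t(R, r) = -26
M = 11
t(-228, n(-26)) + (61 + 352*M) = -26 + (61 + 352*11) = -26 + (61 + 3872) = -26 + 3933 = 3907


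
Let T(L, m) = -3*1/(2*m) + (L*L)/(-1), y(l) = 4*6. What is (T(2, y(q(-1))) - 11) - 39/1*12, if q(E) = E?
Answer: -7729/16 ≈ -483.06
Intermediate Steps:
y(l) = 24
T(L, m) = -L² - 3/(2*m) (T(L, m) = -3/(2*m) + L²*(-1) = -3/(2*m) - L² = -L² - 3/(2*m))
(T(2, y(q(-1))) - 11) - 39/1*12 = ((-1*2² - 3/2/24) - 11) - 39/1*12 = ((-1*4 - 3/2*1/24) - 11) - 39*1*12 = ((-4 - 1/16) - 11) - 39*12 = (-65/16 - 11) - 468 = -241/16 - 468 = -7729/16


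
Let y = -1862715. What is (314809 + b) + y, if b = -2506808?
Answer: -4054714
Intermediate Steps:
(314809 + b) + y = (314809 - 2506808) - 1862715 = -2191999 - 1862715 = -4054714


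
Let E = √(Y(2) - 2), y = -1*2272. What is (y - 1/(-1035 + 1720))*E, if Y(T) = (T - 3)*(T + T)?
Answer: -1556321*I*√6/685 ≈ -5565.2*I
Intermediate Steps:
Y(T) = 2*T*(-3 + T) (Y(T) = (-3 + T)*(2*T) = 2*T*(-3 + T))
y = -2272
E = I*√6 (E = √(2*2*(-3 + 2) - 2) = √(2*2*(-1) - 2) = √(-4 - 2) = √(-6) = I*√6 ≈ 2.4495*I)
(y - 1/(-1035 + 1720))*E = (-2272 - 1/(-1035 + 1720))*(I*√6) = (-2272 - 1/685)*(I*√6) = -1556321*I*√6/685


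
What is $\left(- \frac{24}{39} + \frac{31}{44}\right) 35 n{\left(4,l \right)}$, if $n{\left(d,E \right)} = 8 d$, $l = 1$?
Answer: $\frac{14280}{143} \approx 99.86$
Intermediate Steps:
$\left(- \frac{24}{39} + \frac{31}{44}\right) 35 n{\left(4,l \right)} = \left(- \frac{24}{39} + \frac{31}{44}\right) 35 \cdot 8 \cdot 4 = \left(\left(-24\right) \frac{1}{39} + 31 \cdot \frac{1}{44}\right) 35 \cdot 32 = \left(- \frac{8}{13} + \frac{31}{44}\right) 35 \cdot 32 = \frac{51}{572} \cdot 35 \cdot 32 = \frac{1785}{572} \cdot 32 = \frac{14280}{143}$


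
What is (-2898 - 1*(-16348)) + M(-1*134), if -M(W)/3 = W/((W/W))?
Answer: 13852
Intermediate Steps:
M(W) = -3*W (M(W) = -3*W/(W/W) = -3*W/1 = -3*W)
(-2898 - 1*(-16348)) + M(-1*134) = (-2898 - 1*(-16348)) - (-3)*134 = (-2898 + 16348) - 3*(-134) = 13450 + 402 = 13852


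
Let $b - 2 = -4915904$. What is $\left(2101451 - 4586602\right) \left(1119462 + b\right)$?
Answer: $9434726662440$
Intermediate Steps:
$b = -4915902$ ($b = 2 - 4915904 = -4915902$)
$\left(2101451 - 4586602\right) \left(1119462 + b\right) = \left(2101451 - 4586602\right) \left(1119462 - 4915902\right) = \left(-2485151\right) \left(-3796440\right) = 9434726662440$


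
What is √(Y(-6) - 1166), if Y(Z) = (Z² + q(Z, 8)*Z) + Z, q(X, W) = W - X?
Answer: 2*I*√305 ≈ 34.928*I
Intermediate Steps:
Y(Z) = Z + Z² + Z*(8 - Z) (Y(Z) = (Z² + (8 - Z)*Z) + Z = (Z² + Z*(8 - Z)) + Z = Z + Z² + Z*(8 - Z))
√(Y(-6) - 1166) = √(9*(-6) - 1166) = √(-54 - 1166) = √(-1220) = 2*I*√305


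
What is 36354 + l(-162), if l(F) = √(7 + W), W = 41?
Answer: 36354 + 4*√3 ≈ 36361.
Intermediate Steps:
l(F) = 4*√3 (l(F) = √(7 + 41) = √48 = 4*√3)
36354 + l(-162) = 36354 + 4*√3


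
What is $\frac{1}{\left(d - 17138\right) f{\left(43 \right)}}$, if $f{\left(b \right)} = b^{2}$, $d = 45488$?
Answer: $\frac{1}{52419150} \approx 1.9077 \cdot 10^{-8}$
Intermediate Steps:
$\frac{1}{\left(d - 17138\right) f{\left(43 \right)}} = \frac{1}{\left(45488 - 17138\right) 43^{2}} = \frac{1}{28350 \cdot 1849} = \frac{1}{28350} \cdot \frac{1}{1849} = \frac{1}{52419150}$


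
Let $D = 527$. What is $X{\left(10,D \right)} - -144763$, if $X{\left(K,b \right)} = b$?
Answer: $145290$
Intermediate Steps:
$X{\left(10,D \right)} - -144763 = 527 - -144763 = 527 + 144763 = 145290$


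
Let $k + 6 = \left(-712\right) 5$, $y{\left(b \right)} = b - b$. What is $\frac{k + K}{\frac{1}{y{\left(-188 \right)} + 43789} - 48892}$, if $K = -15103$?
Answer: $\frac{272498947}{713643929} \approx 0.38184$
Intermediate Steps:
$y{\left(b \right)} = 0$
$k = -3566$ ($k = -6 - 3560 = -3566$)
$\frac{k + K}{\frac{1}{y{\left(-188 \right)} + 43789} - 48892} = \frac{-3566 - 15103}{\frac{1}{0 + 43789} - 48892} = - \frac{18669}{\frac{1}{43789} - 48892} = - \frac{18669}{- \frac{2140931787}{43789}} = \left(-18669\right) \left(- \frac{43789}{2140931787}\right) = \frac{272498947}{713643929}$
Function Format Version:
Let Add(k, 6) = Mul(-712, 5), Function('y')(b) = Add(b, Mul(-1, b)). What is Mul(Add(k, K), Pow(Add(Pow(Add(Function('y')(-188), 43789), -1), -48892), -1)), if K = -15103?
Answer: Rational(272498947, 713643929) ≈ 0.38184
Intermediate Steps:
Function('y')(b) = 0
k = -3566 (k = Add(-6, Mul(-712, 5)) = Add(-6, -3560) = -3566)
Mul(Add(k, K), Pow(Add(Pow(Add(Function('y')(-188), 43789), -1), -48892), -1)) = Mul(Add(-3566, -15103), Pow(Add(Pow(Add(0, 43789), -1), -48892), -1)) = Mul(-18669, Pow(Add(Pow(43789, -1), -48892), -1)) = Mul(-18669, Pow(Add(Rational(1, 43789), -48892), -1)) = Mul(-18669, Pow(Rational(-2140931787, 43789), -1)) = Mul(-18669, Rational(-43789, 2140931787)) = Rational(272498947, 713643929)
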